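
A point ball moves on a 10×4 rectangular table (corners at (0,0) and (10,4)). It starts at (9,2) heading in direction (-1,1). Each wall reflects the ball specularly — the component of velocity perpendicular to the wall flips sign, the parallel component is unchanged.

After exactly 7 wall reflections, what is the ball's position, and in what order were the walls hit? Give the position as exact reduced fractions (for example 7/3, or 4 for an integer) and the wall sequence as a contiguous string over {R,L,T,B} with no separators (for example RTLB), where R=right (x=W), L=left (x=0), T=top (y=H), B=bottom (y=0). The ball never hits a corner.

Final position: (10,3)
Wall sequence: TBLTBTR

1. t=2 → T at (7,4); v=(-1,-1)
2. t=4 → B at (3,0); v=(-1,1)
3. t=3 → L at (0,3); v=(1,1)
4. t=1 → T at (1,4); v=(1,-1)
5. t=4 → B at (5,0); v=(1,1)
6. t=4 → T at (9,4); v=(1,-1)
7. t=1 → R at (10,3); v=(-1,-1)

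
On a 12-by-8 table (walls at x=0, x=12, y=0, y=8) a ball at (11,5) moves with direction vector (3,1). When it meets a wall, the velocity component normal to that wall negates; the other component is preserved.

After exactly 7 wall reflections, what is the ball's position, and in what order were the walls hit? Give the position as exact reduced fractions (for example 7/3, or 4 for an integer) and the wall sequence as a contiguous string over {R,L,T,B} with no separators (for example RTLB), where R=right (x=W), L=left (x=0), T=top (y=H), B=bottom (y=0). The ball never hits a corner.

Final position: (12,16/3)
Wall sequence: RTLRBLR

1. t=1/3 → R at (12,16/3); v=(-3,1)
2. t=8/3 → T at (4,8); v=(-3,-1)
3. t=4/3 → L at (0,20/3); v=(3,-1)
4. t=4 → R at (12,8/3); v=(-3,-1)
5. t=8/3 → B at (4,0); v=(-3,1)
6. t=4/3 → L at (0,4/3); v=(3,1)
7. t=4 → R at (12,16/3); v=(-3,1)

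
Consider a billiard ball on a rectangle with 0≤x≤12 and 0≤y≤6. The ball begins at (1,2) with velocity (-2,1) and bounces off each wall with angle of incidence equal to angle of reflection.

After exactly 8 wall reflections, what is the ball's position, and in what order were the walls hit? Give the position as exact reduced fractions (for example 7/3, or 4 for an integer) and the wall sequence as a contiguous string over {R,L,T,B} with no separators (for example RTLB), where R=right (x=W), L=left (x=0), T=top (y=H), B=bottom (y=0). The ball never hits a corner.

1. t=1/2 → L at (0,5/2); v=(2,1)
2. t=7/2 → T at (7,6); v=(2,-1)
3. t=5/2 → R at (12,7/2); v=(-2,-1)
4. t=7/2 → B at (5,0); v=(-2,1)
5. t=5/2 → L at (0,5/2); v=(2,1)
6. t=7/2 → T at (7,6); v=(2,-1)
7. t=5/2 → R at (12,7/2); v=(-2,-1)
8. t=7/2 → B at (5,0); v=(-2,1)

Final position: (5,0)
Wall sequence: LTRBLTRB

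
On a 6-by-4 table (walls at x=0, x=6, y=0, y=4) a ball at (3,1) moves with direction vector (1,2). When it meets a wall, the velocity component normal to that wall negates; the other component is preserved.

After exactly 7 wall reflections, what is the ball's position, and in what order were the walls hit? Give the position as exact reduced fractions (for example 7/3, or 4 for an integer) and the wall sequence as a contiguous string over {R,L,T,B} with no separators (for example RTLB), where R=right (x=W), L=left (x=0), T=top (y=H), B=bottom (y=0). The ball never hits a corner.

1. t=3/2 → T at (9/2,4); v=(1,-2)
2. t=3/2 → R at (6,1); v=(-1,-2)
3. t=1/2 → B at (11/2,0); v=(-1,2)
4. t=2 → T at (7/2,4); v=(-1,-2)
5. t=2 → B at (3/2,0); v=(-1,2)
6. t=3/2 → L at (0,3); v=(1,2)
7. t=1/2 → T at (1/2,4); v=(1,-2)

Final position: (1/2,4)
Wall sequence: TRBTBLT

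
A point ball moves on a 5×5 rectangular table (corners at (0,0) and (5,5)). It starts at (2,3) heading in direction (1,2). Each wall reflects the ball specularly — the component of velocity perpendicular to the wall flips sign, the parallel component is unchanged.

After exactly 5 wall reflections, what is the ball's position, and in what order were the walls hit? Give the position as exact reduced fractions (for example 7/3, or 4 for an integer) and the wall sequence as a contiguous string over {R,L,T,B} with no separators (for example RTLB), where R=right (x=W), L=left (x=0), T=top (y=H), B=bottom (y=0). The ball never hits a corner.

1. t=1 → T at (3,5); v=(1,-2)
2. t=2 → R at (5,1); v=(-1,-2)
3. t=1/2 → B at (9/2,0); v=(-1,2)
4. t=5/2 → T at (2,5); v=(-1,-2)
5. t=2 → L at (0,1); v=(1,-2)

Final position: (0,1)
Wall sequence: TRBTL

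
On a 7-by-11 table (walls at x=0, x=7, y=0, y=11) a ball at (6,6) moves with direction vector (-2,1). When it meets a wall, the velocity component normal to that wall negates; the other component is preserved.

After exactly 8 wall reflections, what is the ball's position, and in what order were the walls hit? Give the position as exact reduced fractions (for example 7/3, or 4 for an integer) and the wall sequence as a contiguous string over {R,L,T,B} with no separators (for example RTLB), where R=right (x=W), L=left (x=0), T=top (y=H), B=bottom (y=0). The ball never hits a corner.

Final position: (7,9/2)
Wall sequence: LTRLRBLR

1. t=3 → L at (0,9); v=(2,1)
2. t=2 → T at (4,11); v=(2,-1)
3. t=3/2 → R at (7,19/2); v=(-2,-1)
4. t=7/2 → L at (0,6); v=(2,-1)
5. t=7/2 → R at (7,5/2); v=(-2,-1)
6. t=5/2 → B at (2,0); v=(-2,1)
7. t=1 → L at (0,1); v=(2,1)
8. t=7/2 → R at (7,9/2); v=(-2,1)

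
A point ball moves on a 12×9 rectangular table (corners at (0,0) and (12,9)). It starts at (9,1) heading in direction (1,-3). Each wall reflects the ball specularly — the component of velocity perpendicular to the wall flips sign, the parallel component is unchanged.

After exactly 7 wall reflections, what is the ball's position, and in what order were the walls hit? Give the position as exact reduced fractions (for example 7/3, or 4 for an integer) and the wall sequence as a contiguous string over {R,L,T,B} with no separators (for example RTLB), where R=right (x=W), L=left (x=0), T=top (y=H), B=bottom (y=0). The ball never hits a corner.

Final position: (0,8)
Wall sequence: BRTBTBL

1. t=1/3 → B at (28/3,0); v=(1,3)
2. t=8/3 → R at (12,8); v=(-1,3)
3. t=1/3 → T at (35/3,9); v=(-1,-3)
4. t=3 → B at (26/3,0); v=(-1,3)
5. t=3 → T at (17/3,9); v=(-1,-3)
6. t=3 → B at (8/3,0); v=(-1,3)
7. t=8/3 → L at (0,8); v=(1,3)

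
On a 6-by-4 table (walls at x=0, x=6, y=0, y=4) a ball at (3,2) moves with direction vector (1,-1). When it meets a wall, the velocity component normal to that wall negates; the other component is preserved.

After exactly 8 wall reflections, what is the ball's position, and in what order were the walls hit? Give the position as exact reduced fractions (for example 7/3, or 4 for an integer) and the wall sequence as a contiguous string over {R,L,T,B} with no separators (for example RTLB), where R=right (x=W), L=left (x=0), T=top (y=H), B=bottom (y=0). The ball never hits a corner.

Final position: (3,0)
Wall sequence: BRTLBTRB

1. t=2 → B at (5,0); v=(1,1)
2. t=1 → R at (6,1); v=(-1,1)
3. t=3 → T at (3,4); v=(-1,-1)
4. t=3 → L at (0,1); v=(1,-1)
5. t=1 → B at (1,0); v=(1,1)
6. t=4 → T at (5,4); v=(1,-1)
7. t=1 → R at (6,3); v=(-1,-1)
8. t=3 → B at (3,0); v=(-1,1)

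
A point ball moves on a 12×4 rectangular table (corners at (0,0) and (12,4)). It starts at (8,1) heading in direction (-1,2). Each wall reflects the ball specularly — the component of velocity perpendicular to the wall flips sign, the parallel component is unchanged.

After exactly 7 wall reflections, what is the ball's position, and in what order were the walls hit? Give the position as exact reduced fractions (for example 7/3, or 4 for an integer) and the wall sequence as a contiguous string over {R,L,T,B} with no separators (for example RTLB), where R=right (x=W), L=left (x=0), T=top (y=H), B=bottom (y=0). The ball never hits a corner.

Final position: (7/2,0)
Wall sequence: TBTBLTB

1. t=3/2 → T at (13/2,4); v=(-1,-2)
2. t=2 → B at (9/2,0); v=(-1,2)
3. t=2 → T at (5/2,4); v=(-1,-2)
4. t=2 → B at (1/2,0); v=(-1,2)
5. t=1/2 → L at (0,1); v=(1,2)
6. t=3/2 → T at (3/2,4); v=(1,-2)
7. t=2 → B at (7/2,0); v=(1,2)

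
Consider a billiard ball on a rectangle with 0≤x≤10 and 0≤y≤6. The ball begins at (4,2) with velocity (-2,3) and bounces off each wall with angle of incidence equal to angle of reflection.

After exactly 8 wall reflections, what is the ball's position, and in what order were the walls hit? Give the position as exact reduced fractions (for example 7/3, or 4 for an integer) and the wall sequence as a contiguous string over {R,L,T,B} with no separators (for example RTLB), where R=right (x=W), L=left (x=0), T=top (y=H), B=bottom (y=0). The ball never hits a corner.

1. t=4/3 → T at (4/3,6); v=(-2,-3)
2. t=2/3 → L at (0,4); v=(2,-3)
3. t=4/3 → B at (8/3,0); v=(2,3)
4. t=2 → T at (20/3,6); v=(2,-3)
5. t=5/3 → R at (10,1); v=(-2,-3)
6. t=1/3 → B at (28/3,0); v=(-2,3)
7. t=2 → T at (16/3,6); v=(-2,-3)
8. t=2 → B at (4/3,0); v=(-2,3)

Final position: (4/3,0)
Wall sequence: TLBTRBTB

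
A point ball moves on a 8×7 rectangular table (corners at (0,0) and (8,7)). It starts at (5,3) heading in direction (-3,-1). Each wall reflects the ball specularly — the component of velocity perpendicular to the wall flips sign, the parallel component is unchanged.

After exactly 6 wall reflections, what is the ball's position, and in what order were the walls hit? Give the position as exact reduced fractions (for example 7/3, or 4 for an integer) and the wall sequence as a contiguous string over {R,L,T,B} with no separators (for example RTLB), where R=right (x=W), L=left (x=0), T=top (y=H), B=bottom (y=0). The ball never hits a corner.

Final position: (7,7)
Wall sequence: LBRLRT

1. t=5/3 → L at (0,4/3); v=(3,-1)
2. t=4/3 → B at (4,0); v=(3,1)
3. t=4/3 → R at (8,4/3); v=(-3,1)
4. t=8/3 → L at (0,4); v=(3,1)
5. t=8/3 → R at (8,20/3); v=(-3,1)
6. t=1/3 → T at (7,7); v=(-3,-1)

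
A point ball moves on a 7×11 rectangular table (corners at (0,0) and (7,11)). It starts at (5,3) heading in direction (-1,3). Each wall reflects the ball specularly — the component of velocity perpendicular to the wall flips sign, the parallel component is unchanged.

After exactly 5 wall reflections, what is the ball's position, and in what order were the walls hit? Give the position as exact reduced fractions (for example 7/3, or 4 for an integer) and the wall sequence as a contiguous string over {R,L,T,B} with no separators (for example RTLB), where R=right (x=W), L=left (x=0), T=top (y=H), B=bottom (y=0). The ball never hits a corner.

1. t=8/3 → T at (7/3,11); v=(-1,-3)
2. t=7/3 → L at (0,4); v=(1,-3)
3. t=4/3 → B at (4/3,0); v=(1,3)
4. t=11/3 → T at (5,11); v=(1,-3)
5. t=2 → R at (7,5); v=(-1,-3)

Final position: (7,5)
Wall sequence: TLBTR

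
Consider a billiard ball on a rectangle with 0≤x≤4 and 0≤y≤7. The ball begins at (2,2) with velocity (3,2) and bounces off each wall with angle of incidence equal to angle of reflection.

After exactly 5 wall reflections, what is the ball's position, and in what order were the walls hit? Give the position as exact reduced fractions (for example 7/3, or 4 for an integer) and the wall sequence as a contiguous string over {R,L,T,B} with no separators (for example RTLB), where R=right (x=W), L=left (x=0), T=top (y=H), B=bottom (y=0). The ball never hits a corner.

Final position: (0,8/3)
Wall sequence: RLTRL

1. t=2/3 → R at (4,10/3); v=(-3,2)
2. t=4/3 → L at (0,6); v=(3,2)
3. t=1/2 → T at (3/2,7); v=(3,-2)
4. t=5/6 → R at (4,16/3); v=(-3,-2)
5. t=4/3 → L at (0,8/3); v=(3,-2)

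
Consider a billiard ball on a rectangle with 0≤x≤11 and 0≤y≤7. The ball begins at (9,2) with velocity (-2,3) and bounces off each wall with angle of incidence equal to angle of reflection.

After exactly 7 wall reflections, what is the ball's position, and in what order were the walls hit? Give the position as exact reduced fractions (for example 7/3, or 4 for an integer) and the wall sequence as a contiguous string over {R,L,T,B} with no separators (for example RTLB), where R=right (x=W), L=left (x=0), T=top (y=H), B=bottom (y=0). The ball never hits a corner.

1. t=5/3 → T at (17/3,7); v=(-2,-3)
2. t=7/3 → B at (1,0); v=(-2,3)
3. t=1/2 → L at (0,3/2); v=(2,3)
4. t=11/6 → T at (11/3,7); v=(2,-3)
5. t=7/3 → B at (25/3,0); v=(2,3)
6. t=4/3 → R at (11,4); v=(-2,3)
7. t=1 → T at (9,7); v=(-2,-3)

Final position: (9,7)
Wall sequence: TBLTBRT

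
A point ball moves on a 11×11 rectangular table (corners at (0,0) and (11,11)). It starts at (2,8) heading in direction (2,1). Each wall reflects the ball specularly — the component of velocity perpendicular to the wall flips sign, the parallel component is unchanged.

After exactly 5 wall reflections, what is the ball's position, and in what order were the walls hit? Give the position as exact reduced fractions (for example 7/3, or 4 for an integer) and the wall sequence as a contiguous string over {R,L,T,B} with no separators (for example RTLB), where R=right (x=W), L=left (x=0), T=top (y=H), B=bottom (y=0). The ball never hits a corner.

Final position: (11,3/2)
Wall sequence: TRLBR

1. t=3 → T at (8,11); v=(2,-1)
2. t=3/2 → R at (11,19/2); v=(-2,-1)
3. t=11/2 → L at (0,4); v=(2,-1)
4. t=4 → B at (8,0); v=(2,1)
5. t=3/2 → R at (11,3/2); v=(-2,1)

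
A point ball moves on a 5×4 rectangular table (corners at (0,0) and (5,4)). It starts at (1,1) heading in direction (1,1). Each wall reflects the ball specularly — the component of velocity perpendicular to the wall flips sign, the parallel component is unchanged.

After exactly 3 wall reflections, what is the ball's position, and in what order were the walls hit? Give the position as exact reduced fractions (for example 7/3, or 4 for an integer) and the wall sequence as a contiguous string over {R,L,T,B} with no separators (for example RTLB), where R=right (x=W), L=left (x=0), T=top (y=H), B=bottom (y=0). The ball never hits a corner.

1. t=3 → T at (4,4); v=(1,-1)
2. t=1 → R at (5,3); v=(-1,-1)
3. t=3 → B at (2,0); v=(-1,1)

Final position: (2,0)
Wall sequence: TRB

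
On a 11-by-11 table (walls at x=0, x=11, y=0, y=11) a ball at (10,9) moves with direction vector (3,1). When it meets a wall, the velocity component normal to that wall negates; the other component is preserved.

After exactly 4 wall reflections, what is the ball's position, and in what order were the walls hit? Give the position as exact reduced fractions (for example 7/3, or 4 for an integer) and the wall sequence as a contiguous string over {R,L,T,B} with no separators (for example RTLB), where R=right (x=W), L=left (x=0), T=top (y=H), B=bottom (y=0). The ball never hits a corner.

Final position: (11,16/3)
Wall sequence: RTLR

1. t=1/3 → R at (11,28/3); v=(-3,1)
2. t=5/3 → T at (6,11); v=(-3,-1)
3. t=2 → L at (0,9); v=(3,-1)
4. t=11/3 → R at (11,16/3); v=(-3,-1)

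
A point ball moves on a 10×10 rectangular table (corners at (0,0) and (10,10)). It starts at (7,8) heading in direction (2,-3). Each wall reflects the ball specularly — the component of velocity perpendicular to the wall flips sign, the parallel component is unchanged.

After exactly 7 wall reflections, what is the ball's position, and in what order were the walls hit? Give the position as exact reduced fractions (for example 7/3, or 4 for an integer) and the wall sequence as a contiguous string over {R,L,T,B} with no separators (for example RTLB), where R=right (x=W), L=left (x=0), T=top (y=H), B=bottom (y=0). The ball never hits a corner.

1. t=3/2 → R at (10,7/2); v=(-2,-3)
2. t=7/6 → B at (23/3,0); v=(-2,3)
3. t=10/3 → T at (1,10); v=(-2,-3)
4. t=1/2 → L at (0,17/2); v=(2,-3)
5. t=17/6 → B at (17/3,0); v=(2,3)
6. t=13/6 → R at (10,13/2); v=(-2,3)
7. t=7/6 → T at (23/3,10); v=(-2,-3)

Final position: (23/3,10)
Wall sequence: RBTLBRT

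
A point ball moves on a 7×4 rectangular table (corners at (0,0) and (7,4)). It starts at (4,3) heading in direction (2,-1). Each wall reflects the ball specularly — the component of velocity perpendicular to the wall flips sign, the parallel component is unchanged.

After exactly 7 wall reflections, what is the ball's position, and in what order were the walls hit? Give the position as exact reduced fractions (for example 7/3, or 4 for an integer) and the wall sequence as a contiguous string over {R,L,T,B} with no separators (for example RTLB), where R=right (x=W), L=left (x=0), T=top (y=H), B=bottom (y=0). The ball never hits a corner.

1. t=3/2 → R at (7,3/2); v=(-2,-1)
2. t=3/2 → B at (4,0); v=(-2,1)
3. t=2 → L at (0,2); v=(2,1)
4. t=2 → T at (4,4); v=(2,-1)
5. t=3/2 → R at (7,5/2); v=(-2,-1)
6. t=5/2 → B at (2,0); v=(-2,1)
7. t=1 → L at (0,1); v=(2,1)

Final position: (0,1)
Wall sequence: RBLTRBL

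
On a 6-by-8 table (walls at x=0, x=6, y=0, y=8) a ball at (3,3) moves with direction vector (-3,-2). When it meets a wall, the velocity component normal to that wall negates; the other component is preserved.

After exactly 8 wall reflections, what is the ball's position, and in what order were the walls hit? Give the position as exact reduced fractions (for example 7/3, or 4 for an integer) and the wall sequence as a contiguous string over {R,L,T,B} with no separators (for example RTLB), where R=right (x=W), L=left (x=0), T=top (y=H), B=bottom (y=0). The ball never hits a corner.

Final position: (3/2,0)
Wall sequence: LBRLTRLB

1. t=1 → L at (0,1); v=(3,-2)
2. t=1/2 → B at (3/2,0); v=(3,2)
3. t=3/2 → R at (6,3); v=(-3,2)
4. t=2 → L at (0,7); v=(3,2)
5. t=1/2 → T at (3/2,8); v=(3,-2)
6. t=3/2 → R at (6,5); v=(-3,-2)
7. t=2 → L at (0,1); v=(3,-2)
8. t=1/2 → B at (3/2,0); v=(3,2)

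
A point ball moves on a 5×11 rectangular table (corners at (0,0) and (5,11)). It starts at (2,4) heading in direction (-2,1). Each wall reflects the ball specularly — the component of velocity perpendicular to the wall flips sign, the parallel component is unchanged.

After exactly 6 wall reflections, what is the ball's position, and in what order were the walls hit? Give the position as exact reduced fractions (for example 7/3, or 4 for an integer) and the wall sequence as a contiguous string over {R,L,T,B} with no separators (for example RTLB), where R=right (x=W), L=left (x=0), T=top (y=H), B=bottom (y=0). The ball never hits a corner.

1. t=1 → L at (0,5); v=(2,1)
2. t=5/2 → R at (5,15/2); v=(-2,1)
3. t=5/2 → L at (0,10); v=(2,1)
4. t=1 → T at (2,11); v=(2,-1)
5. t=3/2 → R at (5,19/2); v=(-2,-1)
6. t=5/2 → L at (0,7); v=(2,-1)

Final position: (0,7)
Wall sequence: LRLTRL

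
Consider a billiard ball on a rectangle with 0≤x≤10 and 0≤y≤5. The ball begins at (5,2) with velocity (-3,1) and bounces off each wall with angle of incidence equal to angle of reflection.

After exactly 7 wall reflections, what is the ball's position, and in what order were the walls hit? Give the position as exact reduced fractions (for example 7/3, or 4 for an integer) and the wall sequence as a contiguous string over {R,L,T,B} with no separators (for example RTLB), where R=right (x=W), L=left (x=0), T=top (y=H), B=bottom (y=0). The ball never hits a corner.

1. t=5/3 → L at (0,11/3); v=(3,1)
2. t=4/3 → T at (4,5); v=(3,-1)
3. t=2 → R at (10,3); v=(-3,-1)
4. t=3 → B at (1,0); v=(-3,1)
5. t=1/3 → L at (0,1/3); v=(3,1)
6. t=10/3 → R at (10,11/3); v=(-3,1)
7. t=4/3 → T at (6,5); v=(-3,-1)

Final position: (6,5)
Wall sequence: LTRBLRT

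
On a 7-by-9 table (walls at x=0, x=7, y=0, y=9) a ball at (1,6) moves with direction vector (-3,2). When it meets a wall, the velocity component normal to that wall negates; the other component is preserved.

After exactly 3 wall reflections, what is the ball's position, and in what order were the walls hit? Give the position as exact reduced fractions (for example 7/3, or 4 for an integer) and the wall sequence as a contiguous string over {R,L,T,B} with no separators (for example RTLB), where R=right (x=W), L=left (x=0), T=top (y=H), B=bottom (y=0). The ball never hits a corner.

Final position: (7,20/3)
Wall sequence: LTR

1. t=1/3 → L at (0,20/3); v=(3,2)
2. t=7/6 → T at (7/2,9); v=(3,-2)
3. t=7/6 → R at (7,20/3); v=(-3,-2)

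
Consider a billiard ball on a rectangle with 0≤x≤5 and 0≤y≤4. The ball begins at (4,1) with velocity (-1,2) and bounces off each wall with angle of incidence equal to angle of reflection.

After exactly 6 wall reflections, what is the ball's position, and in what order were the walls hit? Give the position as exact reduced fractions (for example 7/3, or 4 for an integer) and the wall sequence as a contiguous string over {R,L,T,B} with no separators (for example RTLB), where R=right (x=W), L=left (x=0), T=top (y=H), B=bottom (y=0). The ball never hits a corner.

1. t=3/2 → T at (5/2,4); v=(-1,-2)
2. t=2 → B at (1/2,0); v=(-1,2)
3. t=1/2 → L at (0,1); v=(1,2)
4. t=3/2 → T at (3/2,4); v=(1,-2)
5. t=2 → B at (7/2,0); v=(1,2)
6. t=3/2 → R at (5,3); v=(-1,2)

Final position: (5,3)
Wall sequence: TBLTBR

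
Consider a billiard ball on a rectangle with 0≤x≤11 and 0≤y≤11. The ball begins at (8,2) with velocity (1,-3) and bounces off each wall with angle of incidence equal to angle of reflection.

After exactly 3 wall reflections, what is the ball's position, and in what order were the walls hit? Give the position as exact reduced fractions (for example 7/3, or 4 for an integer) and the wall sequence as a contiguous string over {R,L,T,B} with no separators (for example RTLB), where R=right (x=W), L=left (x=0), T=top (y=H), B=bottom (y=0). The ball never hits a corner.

Final position: (29/3,11)
Wall sequence: BRT

1. t=2/3 → B at (26/3,0); v=(1,3)
2. t=7/3 → R at (11,7); v=(-1,3)
3. t=4/3 → T at (29/3,11); v=(-1,-3)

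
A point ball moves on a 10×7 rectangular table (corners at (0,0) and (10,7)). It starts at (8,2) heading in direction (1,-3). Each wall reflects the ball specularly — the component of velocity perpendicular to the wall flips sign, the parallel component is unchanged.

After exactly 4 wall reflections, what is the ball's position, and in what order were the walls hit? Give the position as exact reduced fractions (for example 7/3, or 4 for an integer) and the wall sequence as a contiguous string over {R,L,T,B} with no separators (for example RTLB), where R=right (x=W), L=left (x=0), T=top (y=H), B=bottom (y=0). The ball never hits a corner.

Final position: (20/3,0)
Wall sequence: BRTB

1. t=2/3 → B at (26/3,0); v=(1,3)
2. t=4/3 → R at (10,4); v=(-1,3)
3. t=1 → T at (9,7); v=(-1,-3)
4. t=7/3 → B at (20/3,0); v=(-1,3)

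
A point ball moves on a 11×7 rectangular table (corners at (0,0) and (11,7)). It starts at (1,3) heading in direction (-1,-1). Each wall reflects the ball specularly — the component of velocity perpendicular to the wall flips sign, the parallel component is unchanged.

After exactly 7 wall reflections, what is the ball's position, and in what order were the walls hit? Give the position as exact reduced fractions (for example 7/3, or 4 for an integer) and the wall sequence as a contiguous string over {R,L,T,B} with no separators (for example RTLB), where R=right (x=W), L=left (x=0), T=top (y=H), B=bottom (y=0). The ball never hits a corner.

1. t=1 → L at (0,2); v=(1,-1)
2. t=2 → B at (2,0); v=(1,1)
3. t=7 → T at (9,7); v=(1,-1)
4. t=2 → R at (11,5); v=(-1,-1)
5. t=5 → B at (6,0); v=(-1,1)
6. t=6 → L at (0,6); v=(1,1)
7. t=1 → T at (1,7); v=(1,-1)

Final position: (1,7)
Wall sequence: LBTRBLT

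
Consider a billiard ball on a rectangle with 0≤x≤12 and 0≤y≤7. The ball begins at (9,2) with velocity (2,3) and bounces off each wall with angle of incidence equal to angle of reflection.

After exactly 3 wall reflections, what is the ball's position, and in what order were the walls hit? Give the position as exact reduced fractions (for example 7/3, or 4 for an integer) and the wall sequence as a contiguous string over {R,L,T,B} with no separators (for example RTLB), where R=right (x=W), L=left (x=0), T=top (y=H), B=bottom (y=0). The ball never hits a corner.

Final position: (7,0)
Wall sequence: RTB

1. t=3/2 → R at (12,13/2); v=(-2,3)
2. t=1/6 → T at (35/3,7); v=(-2,-3)
3. t=7/3 → B at (7,0); v=(-2,3)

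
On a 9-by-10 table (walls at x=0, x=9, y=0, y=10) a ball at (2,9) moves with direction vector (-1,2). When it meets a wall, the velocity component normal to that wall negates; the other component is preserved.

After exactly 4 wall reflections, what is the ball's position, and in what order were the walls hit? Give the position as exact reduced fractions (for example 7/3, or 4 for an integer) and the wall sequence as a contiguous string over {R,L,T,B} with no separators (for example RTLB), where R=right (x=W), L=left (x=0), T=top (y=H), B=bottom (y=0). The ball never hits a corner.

Final position: (17/2,10)
Wall sequence: TLBT

1. t=1/2 → T at (3/2,10); v=(-1,-2)
2. t=3/2 → L at (0,7); v=(1,-2)
3. t=7/2 → B at (7/2,0); v=(1,2)
4. t=5 → T at (17/2,10); v=(1,-2)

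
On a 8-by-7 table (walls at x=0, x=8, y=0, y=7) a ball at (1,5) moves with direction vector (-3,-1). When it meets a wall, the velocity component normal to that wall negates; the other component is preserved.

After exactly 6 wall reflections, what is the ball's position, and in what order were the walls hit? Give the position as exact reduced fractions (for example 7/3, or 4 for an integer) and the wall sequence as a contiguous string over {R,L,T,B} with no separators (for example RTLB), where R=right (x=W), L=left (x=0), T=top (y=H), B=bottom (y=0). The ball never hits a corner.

1. t=1/3 → L at (0,14/3); v=(3,-1)
2. t=8/3 → R at (8,2); v=(-3,-1)
3. t=2 → B at (2,0); v=(-3,1)
4. t=2/3 → L at (0,2/3); v=(3,1)
5. t=8/3 → R at (8,10/3); v=(-3,1)
6. t=8/3 → L at (0,6); v=(3,1)

Final position: (0,6)
Wall sequence: LRBLRL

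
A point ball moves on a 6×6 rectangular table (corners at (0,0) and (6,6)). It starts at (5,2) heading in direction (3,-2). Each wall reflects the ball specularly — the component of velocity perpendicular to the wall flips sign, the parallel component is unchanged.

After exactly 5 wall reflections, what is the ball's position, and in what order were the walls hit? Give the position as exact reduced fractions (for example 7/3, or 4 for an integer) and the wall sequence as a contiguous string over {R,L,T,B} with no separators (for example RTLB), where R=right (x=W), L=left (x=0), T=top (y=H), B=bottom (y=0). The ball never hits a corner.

1. t=1/3 → R at (6,4/3); v=(-3,-2)
2. t=2/3 → B at (4,0); v=(-3,2)
3. t=4/3 → L at (0,8/3); v=(3,2)
4. t=5/3 → T at (5,6); v=(3,-2)
5. t=1/3 → R at (6,16/3); v=(-3,-2)

Final position: (6,16/3)
Wall sequence: RBLTR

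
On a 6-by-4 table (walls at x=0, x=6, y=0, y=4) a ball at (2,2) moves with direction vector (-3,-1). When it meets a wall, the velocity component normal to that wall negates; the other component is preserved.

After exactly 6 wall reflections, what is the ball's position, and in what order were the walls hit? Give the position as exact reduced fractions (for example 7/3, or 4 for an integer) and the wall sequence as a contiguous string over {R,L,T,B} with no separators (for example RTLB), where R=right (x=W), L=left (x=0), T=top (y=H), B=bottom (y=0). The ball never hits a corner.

1. t=2/3 → L at (0,4/3); v=(3,-1)
2. t=4/3 → B at (4,0); v=(3,1)
3. t=2/3 → R at (6,2/3); v=(-3,1)
4. t=2 → L at (0,8/3); v=(3,1)
5. t=4/3 → T at (4,4); v=(3,-1)
6. t=2/3 → R at (6,10/3); v=(-3,-1)

Final position: (6,10/3)
Wall sequence: LBRLTR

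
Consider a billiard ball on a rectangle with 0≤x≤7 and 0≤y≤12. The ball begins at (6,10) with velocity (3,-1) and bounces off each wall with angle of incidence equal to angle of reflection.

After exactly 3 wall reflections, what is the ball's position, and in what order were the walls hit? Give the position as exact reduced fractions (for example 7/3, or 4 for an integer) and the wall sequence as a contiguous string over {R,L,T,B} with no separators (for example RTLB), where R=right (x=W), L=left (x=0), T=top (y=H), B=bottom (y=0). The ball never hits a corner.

1. t=1/3 → R at (7,29/3); v=(-3,-1)
2. t=7/3 → L at (0,22/3); v=(3,-1)
3. t=7/3 → R at (7,5); v=(-3,-1)

Final position: (7,5)
Wall sequence: RLR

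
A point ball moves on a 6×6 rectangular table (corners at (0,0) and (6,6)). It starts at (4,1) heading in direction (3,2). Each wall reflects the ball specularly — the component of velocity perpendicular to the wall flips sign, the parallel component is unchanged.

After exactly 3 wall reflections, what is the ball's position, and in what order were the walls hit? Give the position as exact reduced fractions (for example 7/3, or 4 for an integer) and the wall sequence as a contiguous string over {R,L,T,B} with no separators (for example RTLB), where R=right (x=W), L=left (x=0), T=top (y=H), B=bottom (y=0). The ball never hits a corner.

1. t=2/3 → R at (6,7/3); v=(-3,2)
2. t=11/6 → T at (1/2,6); v=(-3,-2)
3. t=1/6 → L at (0,17/3); v=(3,-2)

Final position: (0,17/3)
Wall sequence: RTL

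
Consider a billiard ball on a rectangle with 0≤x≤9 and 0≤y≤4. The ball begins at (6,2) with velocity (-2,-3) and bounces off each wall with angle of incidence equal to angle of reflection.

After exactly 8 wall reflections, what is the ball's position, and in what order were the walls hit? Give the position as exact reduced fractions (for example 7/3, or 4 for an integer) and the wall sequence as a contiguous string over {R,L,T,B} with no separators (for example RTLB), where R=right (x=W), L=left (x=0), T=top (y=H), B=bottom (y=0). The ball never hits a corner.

1. t=2/3 → B at (14/3,0); v=(-2,3)
2. t=4/3 → T at (2,4); v=(-2,-3)
3. t=1 → L at (0,1); v=(2,-3)
4. t=1/3 → B at (2/3,0); v=(2,3)
5. t=4/3 → T at (10/3,4); v=(2,-3)
6. t=4/3 → B at (6,0); v=(2,3)
7. t=4/3 → T at (26/3,4); v=(2,-3)
8. t=1/6 → R at (9,7/2); v=(-2,-3)

Final position: (9,7/2)
Wall sequence: BTLBTBTR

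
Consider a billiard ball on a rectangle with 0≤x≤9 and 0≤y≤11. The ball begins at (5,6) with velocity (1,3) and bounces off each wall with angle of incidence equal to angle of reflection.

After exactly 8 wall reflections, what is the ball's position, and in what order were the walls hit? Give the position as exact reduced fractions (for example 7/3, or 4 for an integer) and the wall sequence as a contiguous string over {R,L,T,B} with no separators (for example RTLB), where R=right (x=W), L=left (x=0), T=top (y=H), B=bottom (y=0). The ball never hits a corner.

1. t=5/3 → T at (20/3,11); v=(1,-3)
2. t=7/3 → R at (9,4); v=(-1,-3)
3. t=4/3 → B at (23/3,0); v=(-1,3)
4. t=11/3 → T at (4,11); v=(-1,-3)
5. t=11/3 → B at (1/3,0); v=(-1,3)
6. t=1/3 → L at (0,1); v=(1,3)
7. t=10/3 → T at (10/3,11); v=(1,-3)
8. t=11/3 → B at (7,0); v=(1,3)

Final position: (7,0)
Wall sequence: TRBTBLTB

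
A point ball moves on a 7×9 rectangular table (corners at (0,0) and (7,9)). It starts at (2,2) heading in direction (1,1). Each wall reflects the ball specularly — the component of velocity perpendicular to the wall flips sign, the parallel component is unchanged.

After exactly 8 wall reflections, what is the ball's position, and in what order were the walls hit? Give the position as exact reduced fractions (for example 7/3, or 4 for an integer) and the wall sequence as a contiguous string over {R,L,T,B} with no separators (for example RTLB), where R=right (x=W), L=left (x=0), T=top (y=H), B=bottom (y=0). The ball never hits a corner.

Final position: (7,1)
Wall sequence: RTLBRTLR

1. t=5 → R at (7,7); v=(-1,1)
2. t=2 → T at (5,9); v=(-1,-1)
3. t=5 → L at (0,4); v=(1,-1)
4. t=4 → B at (4,0); v=(1,1)
5. t=3 → R at (7,3); v=(-1,1)
6. t=6 → T at (1,9); v=(-1,-1)
7. t=1 → L at (0,8); v=(1,-1)
8. t=7 → R at (7,1); v=(-1,-1)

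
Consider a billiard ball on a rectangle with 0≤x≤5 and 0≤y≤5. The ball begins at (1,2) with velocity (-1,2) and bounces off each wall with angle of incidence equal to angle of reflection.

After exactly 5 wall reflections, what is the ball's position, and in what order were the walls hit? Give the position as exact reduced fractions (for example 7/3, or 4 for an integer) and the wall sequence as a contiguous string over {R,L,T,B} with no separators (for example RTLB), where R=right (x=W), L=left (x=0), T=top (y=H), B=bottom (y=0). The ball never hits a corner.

Final position: (9/2,5)
Wall sequence: LTBRT

1. t=1 → L at (0,4); v=(1,2)
2. t=1/2 → T at (1/2,5); v=(1,-2)
3. t=5/2 → B at (3,0); v=(1,2)
4. t=2 → R at (5,4); v=(-1,2)
5. t=1/2 → T at (9/2,5); v=(-1,-2)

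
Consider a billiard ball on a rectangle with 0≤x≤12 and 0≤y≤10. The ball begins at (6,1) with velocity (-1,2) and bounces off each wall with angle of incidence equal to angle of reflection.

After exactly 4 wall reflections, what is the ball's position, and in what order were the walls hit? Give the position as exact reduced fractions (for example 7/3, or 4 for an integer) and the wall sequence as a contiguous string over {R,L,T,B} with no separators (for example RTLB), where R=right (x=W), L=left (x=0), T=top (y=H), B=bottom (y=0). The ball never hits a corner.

1. t=9/2 → T at (3/2,10); v=(-1,-2)
2. t=3/2 → L at (0,7); v=(1,-2)
3. t=7/2 → B at (7/2,0); v=(1,2)
4. t=5 → T at (17/2,10); v=(1,-2)

Final position: (17/2,10)
Wall sequence: TLBT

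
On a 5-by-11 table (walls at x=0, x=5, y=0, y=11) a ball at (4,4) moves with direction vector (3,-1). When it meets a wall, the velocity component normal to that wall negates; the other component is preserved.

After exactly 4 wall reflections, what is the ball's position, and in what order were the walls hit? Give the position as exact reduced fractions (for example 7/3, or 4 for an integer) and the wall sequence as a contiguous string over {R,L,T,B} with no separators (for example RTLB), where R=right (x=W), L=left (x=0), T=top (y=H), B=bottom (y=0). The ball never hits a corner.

1. t=1/3 → R at (5,11/3); v=(-3,-1)
2. t=5/3 → L at (0,2); v=(3,-1)
3. t=5/3 → R at (5,1/3); v=(-3,-1)
4. t=1/3 → B at (4,0); v=(-3,1)

Final position: (4,0)
Wall sequence: RLRB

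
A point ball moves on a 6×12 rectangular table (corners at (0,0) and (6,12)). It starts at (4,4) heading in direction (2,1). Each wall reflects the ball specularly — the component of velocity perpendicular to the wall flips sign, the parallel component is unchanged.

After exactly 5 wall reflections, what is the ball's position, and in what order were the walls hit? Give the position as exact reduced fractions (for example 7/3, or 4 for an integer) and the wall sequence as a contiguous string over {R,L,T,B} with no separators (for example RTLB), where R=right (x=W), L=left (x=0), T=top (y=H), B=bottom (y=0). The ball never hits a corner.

1. t=1 → R at (6,5); v=(-2,1)
2. t=3 → L at (0,8); v=(2,1)
3. t=3 → R at (6,11); v=(-2,1)
4. t=1 → T at (4,12); v=(-2,-1)
5. t=2 → L at (0,10); v=(2,-1)

Final position: (0,10)
Wall sequence: RLRTL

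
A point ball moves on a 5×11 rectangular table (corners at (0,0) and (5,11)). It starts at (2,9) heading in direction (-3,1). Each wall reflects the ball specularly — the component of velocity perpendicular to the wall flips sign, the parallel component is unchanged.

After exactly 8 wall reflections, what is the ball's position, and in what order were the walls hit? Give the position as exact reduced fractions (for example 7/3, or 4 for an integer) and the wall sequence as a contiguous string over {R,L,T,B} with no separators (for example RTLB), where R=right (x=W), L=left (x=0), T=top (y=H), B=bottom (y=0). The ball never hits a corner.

1. t=2/3 → L at (0,29/3); v=(3,1)
2. t=4/3 → T at (4,11); v=(3,-1)
3. t=1/3 → R at (5,32/3); v=(-3,-1)
4. t=5/3 → L at (0,9); v=(3,-1)
5. t=5/3 → R at (5,22/3); v=(-3,-1)
6. t=5/3 → L at (0,17/3); v=(3,-1)
7. t=5/3 → R at (5,4); v=(-3,-1)
8. t=5/3 → L at (0,7/3); v=(3,-1)

Final position: (0,7/3)
Wall sequence: LTRLRLRL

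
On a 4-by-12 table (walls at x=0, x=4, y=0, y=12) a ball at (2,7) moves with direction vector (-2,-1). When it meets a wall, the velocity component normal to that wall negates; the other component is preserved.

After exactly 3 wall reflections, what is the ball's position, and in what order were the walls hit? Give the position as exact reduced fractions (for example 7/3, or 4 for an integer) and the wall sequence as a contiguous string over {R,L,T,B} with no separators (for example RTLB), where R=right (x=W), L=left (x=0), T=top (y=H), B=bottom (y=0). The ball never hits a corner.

Final position: (0,2)
Wall sequence: LRL

1. t=1 → L at (0,6); v=(2,-1)
2. t=2 → R at (4,4); v=(-2,-1)
3. t=2 → L at (0,2); v=(2,-1)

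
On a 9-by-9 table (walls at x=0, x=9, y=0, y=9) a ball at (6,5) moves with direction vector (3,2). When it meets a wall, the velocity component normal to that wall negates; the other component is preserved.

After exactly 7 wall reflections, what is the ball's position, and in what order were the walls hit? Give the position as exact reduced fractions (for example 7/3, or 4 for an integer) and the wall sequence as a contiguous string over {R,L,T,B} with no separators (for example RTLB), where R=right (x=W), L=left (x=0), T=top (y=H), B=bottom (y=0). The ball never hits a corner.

Final position: (3,9)
Wall sequence: RTLBRLT

1. t=1 → R at (9,7); v=(-3,2)
2. t=1 → T at (6,9); v=(-3,-2)
3. t=2 → L at (0,5); v=(3,-2)
4. t=5/2 → B at (15/2,0); v=(3,2)
5. t=1/2 → R at (9,1); v=(-3,2)
6. t=3 → L at (0,7); v=(3,2)
7. t=1 → T at (3,9); v=(3,-2)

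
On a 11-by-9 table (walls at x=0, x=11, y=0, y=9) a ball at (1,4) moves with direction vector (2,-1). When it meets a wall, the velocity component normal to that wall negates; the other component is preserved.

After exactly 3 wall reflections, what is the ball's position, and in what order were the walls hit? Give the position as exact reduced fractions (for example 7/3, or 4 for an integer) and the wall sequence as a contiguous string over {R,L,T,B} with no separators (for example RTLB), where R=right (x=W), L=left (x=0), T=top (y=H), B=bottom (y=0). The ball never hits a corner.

Final position: (0,13/2)
Wall sequence: BRL

1. t=4 → B at (9,0); v=(2,1)
2. t=1 → R at (11,1); v=(-2,1)
3. t=11/2 → L at (0,13/2); v=(2,1)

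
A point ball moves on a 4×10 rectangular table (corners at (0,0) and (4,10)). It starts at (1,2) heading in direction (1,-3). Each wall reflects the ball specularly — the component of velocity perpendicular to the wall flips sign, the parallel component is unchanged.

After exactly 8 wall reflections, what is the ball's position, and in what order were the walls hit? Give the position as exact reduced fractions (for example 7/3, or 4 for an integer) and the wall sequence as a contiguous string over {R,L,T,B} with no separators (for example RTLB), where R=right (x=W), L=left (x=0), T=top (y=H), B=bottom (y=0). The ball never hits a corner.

1. t=2/3 → B at (5/3,0); v=(1,3)
2. t=7/3 → R at (4,7); v=(-1,3)
3. t=1 → T at (3,10); v=(-1,-3)
4. t=3 → L at (0,1); v=(1,-3)
5. t=1/3 → B at (1/3,0); v=(1,3)
6. t=10/3 → T at (11/3,10); v=(1,-3)
7. t=1/3 → R at (4,9); v=(-1,-3)
8. t=3 → B at (1,0); v=(-1,3)

Final position: (1,0)
Wall sequence: BRTLBTRB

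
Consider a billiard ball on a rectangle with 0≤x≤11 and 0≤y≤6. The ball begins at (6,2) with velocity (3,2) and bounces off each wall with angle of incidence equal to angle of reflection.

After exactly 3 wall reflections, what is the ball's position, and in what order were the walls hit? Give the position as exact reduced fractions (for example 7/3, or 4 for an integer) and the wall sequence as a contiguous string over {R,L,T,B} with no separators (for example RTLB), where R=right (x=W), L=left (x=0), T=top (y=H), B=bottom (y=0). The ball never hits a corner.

Final position: (1,0)
Wall sequence: RTB

1. t=5/3 → R at (11,16/3); v=(-3,2)
2. t=1/3 → T at (10,6); v=(-3,-2)
3. t=3 → B at (1,0); v=(-3,2)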